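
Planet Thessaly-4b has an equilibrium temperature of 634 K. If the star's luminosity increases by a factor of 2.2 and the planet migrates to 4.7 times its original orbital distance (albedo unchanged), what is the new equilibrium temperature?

T_eq ≈ 356 K

T_eq ∝ L^(1/4) · d^(−1/2).
T′ = 634 × 2.2^(1/4) / 4.7^(1/2) = 356 K.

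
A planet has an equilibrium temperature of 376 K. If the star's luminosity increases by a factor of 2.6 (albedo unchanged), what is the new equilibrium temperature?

T_eq ∝ L^(1/4) · d^(−1/2).
T′ = 376 × 2.6^(1/4) = 477 K.

T_eq ≈ 477 K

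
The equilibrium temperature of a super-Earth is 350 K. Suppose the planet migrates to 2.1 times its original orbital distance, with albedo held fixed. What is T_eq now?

T_eq ∝ L^(1/4) · d^(−1/2).
T′ = 350 / 2.1^(1/2) = 242 K.

T_eq ≈ 242 K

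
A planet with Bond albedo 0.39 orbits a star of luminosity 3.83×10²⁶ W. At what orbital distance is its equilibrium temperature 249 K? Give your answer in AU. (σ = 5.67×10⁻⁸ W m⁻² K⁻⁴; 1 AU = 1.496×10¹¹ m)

From T_eq⁴ = L(1−A)/(16πσd²): d = √[L(1−A)/(16πσT_eq⁴)].
d = √[3.83×10²⁶ × 0.61 / (16π × 5.67×10⁻⁸ × (249)⁴)] = 1.46×10¹¹ m = 0.976 AU.

d ≈ 0.976 AU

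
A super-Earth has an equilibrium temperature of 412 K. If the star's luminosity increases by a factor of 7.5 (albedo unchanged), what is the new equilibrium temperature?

T_eq ∝ L^(1/4) · d^(−1/2).
T′ = 412 × 7.5^(1/4) = 682 K.

T_eq ≈ 682 K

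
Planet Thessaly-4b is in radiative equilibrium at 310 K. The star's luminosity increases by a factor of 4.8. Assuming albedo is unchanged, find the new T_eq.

T_eq ≈ 459 K

T_eq ∝ L^(1/4) · d^(−1/2).
T′ = 310 × 4.8^(1/4) = 459 K.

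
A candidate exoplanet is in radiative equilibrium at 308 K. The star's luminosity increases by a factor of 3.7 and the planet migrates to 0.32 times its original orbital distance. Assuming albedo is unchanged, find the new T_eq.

T_eq ∝ L^(1/4) · d^(−1/2).
T′ = 308 × 3.7^(1/4) / 0.32^(1/2) = 755 K.

T_eq ≈ 755 K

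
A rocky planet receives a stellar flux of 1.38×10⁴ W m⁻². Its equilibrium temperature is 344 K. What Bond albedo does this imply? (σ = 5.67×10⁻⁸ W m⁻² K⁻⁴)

A ≈ 0.77

From T_eq⁴ = S(1−A)/(4σ): 1−A = 4σT_eq⁴/S.
1−A = 4 × 5.67×10⁻⁸ × (344)⁴ / 1.38×10⁴ = 0.230.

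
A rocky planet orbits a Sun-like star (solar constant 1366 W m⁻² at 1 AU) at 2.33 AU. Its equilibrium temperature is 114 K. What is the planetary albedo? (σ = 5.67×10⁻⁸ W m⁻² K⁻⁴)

A ≈ 0.85

Flux at 2.33 AU: S = 1366/2.33² = 252 W m⁻².
From T_eq⁴ = S(1−A)/(4σ): 1−A = 4σT_eq⁴/S.
1−A = 4 × 5.67×10⁻⁸ × (114)⁴ / 252 = 0.152.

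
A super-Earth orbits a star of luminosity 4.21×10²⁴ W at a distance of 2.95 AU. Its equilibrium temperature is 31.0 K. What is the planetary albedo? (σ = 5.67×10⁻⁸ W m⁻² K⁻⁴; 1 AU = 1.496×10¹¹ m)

d = 2.95 AU = 4.41×10¹¹ m.
Flux: S = L/(4πd²) = 4.21×10²⁴/(4π×(4.41×10¹¹)²) = 1.72 W m⁻².
From T_eq⁴ = S(1−A)/(4σ): 1−A = 4σT_eq⁴/S.
1−A = 4 × 5.67×10⁻⁸ × (31.0)⁴ / 1.72 = 0.122.

A ≈ 0.88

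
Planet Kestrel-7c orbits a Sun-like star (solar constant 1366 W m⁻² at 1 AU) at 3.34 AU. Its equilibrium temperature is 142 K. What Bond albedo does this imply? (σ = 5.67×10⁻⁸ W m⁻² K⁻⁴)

A ≈ 0.25

Flux at 3.34 AU: S = 1366/3.34² = 122 W m⁻².
From T_eq⁴ = S(1−A)/(4σ): 1−A = 4σT_eq⁴/S.
1−A = 4 × 5.67×10⁻⁸ × (142)⁴ / 122 = 0.753.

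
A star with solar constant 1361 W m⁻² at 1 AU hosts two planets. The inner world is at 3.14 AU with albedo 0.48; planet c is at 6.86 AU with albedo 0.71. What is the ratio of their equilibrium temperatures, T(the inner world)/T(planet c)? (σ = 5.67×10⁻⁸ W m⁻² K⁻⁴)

T_eq = [S₀(1−A)/(4σd²)]^(1/4), so T ∝ (1−A)^(1/4) / √d.
T₁ = [1361×0.52/(4×5.67×10⁻⁸×3.14²)]^(1/4) = 133.38 K.
T₂ = [1361×0.29/(4×5.67×10⁻⁸×6.86²)]^(1/4) = 77.98 K.

T₁/T₂ ≈ 1.710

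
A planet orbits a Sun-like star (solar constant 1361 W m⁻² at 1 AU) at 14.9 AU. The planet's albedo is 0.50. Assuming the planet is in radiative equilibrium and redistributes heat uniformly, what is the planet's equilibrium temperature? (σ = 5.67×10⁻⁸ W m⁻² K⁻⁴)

T_eq ≈ 60.6 K

Flux at 14.9 AU: S = 1361/14.9² = 6.13 W m⁻².
Energy balance: absorbed = emitted ⇒ πR²·S(1−A) = 4πR²·σT_eq⁴, so T_eq⁴ = S(1−A)/(4σ).
T_eq = [6.13 × 0.50 / (4 × 5.67×10⁻⁸)]^(1/4) = (1.35×10⁷)^(1/4) = 60.6 K.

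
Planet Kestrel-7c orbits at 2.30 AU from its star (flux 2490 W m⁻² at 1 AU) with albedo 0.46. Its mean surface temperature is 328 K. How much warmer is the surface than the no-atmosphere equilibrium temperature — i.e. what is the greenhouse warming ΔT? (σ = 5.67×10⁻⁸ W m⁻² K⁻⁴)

S = 2490/2.30² = 470.7 W m⁻².
T_eq = [S(1−A)/(4σ)]^(1/4) = [470.7×0.54/(4×5.67×10⁻⁸)]^(1/4) = 183.0 K.
ΔT = T_surf − T_eq = 328 − 183.0.

ΔT ≈ 145.0 K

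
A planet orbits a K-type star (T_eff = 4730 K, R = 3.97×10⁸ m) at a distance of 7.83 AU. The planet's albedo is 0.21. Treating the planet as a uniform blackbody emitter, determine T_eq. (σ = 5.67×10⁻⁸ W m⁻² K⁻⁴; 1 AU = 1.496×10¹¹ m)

T_eq ≈ 58.0 K

d = 7.83 AU = 1.17×10¹² m.
L = 4πR_⋆²σT_⋆⁴ = 4π(3.97×10⁸)² × 5.67×10⁻⁸ × (4730)⁴ = 5.62×10²⁵ W.
S = L/(4πd²) = 3.26 W m⁻².
Energy balance: absorbed = emitted ⇒ πR²·S(1−A) = 4πR²·σT_eq⁴, so T_eq⁴ = S(1−A)/(4σ).
T_eq = [3.26 × 0.79 / (4 × 5.67×10⁻⁸)]^(1/4) = (1.14×10⁷)^(1/4) = 58.0 K.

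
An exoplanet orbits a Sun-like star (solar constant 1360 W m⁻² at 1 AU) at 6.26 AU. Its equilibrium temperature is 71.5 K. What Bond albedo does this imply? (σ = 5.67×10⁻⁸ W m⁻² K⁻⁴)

A ≈ 0.83

Flux at 6.26 AU: S = 1360/6.26² = 34.7 W m⁻².
From T_eq⁴ = S(1−A)/(4σ): 1−A = 4σT_eq⁴/S.
1−A = 4 × 5.67×10⁻⁸ × (71.5)⁴ / 34.7 = 0.171.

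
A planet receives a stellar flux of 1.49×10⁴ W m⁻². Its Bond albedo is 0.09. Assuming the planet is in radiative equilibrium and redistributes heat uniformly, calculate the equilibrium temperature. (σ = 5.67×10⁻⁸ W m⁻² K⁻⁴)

T_eq ≈ 494 K

Energy balance: absorbed = emitted ⇒ πR²·S(1−A) = 4πR²·σT_eq⁴, so T_eq⁴ = S(1−A)/(4σ).
T_eq = [1.49×10⁴ × 0.91 / (4 × 5.67×10⁻⁸)]^(1/4) = (5.98×10¹⁰)^(1/4) = 494 K.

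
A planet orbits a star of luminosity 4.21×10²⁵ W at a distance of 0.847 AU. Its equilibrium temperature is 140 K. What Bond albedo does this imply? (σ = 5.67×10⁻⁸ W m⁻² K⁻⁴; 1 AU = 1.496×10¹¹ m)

A ≈ 0.58

d = 0.847 AU = 1.27×10¹¹ m.
Flux: S = L/(4πd²) = 4.21×10²⁵/(4π×(1.27×10¹¹)²) = 209 W m⁻².
From T_eq⁴ = S(1−A)/(4σ): 1−A = 4σT_eq⁴/S.
1−A = 4 × 5.67×10⁻⁸ × (140)⁴ / 209 = 0.418.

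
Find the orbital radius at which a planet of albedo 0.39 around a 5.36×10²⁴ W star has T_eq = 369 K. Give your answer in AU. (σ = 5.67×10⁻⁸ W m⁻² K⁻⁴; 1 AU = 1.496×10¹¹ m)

d ≈ 0.0526 AU

From T_eq⁴ = L(1−A)/(16πσd²): d = √[L(1−A)/(16πσT_eq⁴)].
d = √[5.36×10²⁴ × 0.61 / (16π × 5.67×10⁻⁸ × (369)⁴)] = 7.87×10⁹ m = 0.0526 AU.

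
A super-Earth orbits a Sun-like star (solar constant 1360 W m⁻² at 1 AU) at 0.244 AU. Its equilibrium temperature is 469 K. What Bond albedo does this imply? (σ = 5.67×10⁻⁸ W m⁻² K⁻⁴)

A ≈ 0.52

Flux at 0.244 AU: S = 1360/0.244² = 2.28×10⁴ W m⁻².
From T_eq⁴ = S(1−A)/(4σ): 1−A = 4σT_eq⁴/S.
1−A = 4 × 5.67×10⁻⁸ × (469)⁴ / 2.28×10⁴ = 0.480.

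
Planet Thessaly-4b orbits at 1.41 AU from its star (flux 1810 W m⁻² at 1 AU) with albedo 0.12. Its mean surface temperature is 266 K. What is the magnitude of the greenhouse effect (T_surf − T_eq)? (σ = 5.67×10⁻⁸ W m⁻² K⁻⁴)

S = 1810/1.41² = 910.4 W m⁻².
T_eq = [S(1−A)/(4σ)]^(1/4) = [910.4×0.88/(4×5.67×10⁻⁸)]^(1/4) = 243.8 K.
ΔT = T_surf − T_eq = 266 − 243.8.

ΔT ≈ 22.2 K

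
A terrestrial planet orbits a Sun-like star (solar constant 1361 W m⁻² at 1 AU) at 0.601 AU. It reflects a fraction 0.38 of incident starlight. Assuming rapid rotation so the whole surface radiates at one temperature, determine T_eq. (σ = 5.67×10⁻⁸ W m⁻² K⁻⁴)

T_eq ≈ 319 K

Flux at 0.601 AU: S = 1361/0.601² = 3770 W m⁻².
Energy balance: absorbed = emitted ⇒ πR²·S(1−A) = 4πR²·σT_eq⁴, so T_eq⁴ = S(1−A)/(4σ).
T_eq = [3770 × 0.62 / (4 × 5.67×10⁻⁸)]^(1/4) = (1.03×10¹⁰)^(1/4) = 319 K.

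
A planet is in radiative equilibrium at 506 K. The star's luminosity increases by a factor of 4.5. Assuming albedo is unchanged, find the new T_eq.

T_eq ≈ 737 K

T_eq ∝ L^(1/4) · d^(−1/2).
T′ = 506 × 4.5^(1/4) = 737 K.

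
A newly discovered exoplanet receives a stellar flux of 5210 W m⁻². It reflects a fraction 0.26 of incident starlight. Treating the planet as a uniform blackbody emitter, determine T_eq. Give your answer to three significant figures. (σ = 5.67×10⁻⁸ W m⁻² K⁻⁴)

T_eq ≈ 361 K

Energy balance: absorbed = emitted ⇒ πR²·S(1−A) = 4πR²·σT_eq⁴, so T_eq⁴ = S(1−A)/(4σ).
T_eq = [5210 × 0.74 / (4 × 5.67×10⁻⁸)]^(1/4) = (1.70×10¹⁰)^(1/4) = 361 K.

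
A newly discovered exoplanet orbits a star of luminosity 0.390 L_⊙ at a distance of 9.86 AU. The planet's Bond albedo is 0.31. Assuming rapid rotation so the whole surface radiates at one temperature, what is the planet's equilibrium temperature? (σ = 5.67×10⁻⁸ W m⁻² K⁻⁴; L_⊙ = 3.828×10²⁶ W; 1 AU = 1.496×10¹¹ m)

d = 9.86 AU = 1.48×10¹² m.
L = 0.390 × 3.828×10²⁶ = 1.49×10²⁶ W.
Flux: S = L/(4πd²) = 1.49×10²⁶/(4π×(1.48×10¹²)²) = 5.46 W m⁻².
Energy balance: absorbed = emitted ⇒ πR²·S(1−A) = 4πR²·σT_eq⁴, so T_eq⁴ = S(1−A)/(4σ).
T_eq = [5.46 × 0.69 / (4 × 5.67×10⁻⁸)]^(1/4) = (1.66×10⁷)^(1/4) = 63.8 K.

T_eq ≈ 63.8 K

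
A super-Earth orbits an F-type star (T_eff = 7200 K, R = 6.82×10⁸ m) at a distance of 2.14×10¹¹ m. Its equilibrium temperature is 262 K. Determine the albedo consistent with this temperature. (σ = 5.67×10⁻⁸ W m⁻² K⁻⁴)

L = 4πR_⋆²σT_⋆⁴ = 4π(6.82×10⁸)² × 5.67×10⁻⁸ × (7200)⁴ = 8.91×10²⁶ W.
S = L/(4πd²) = 1550 W m⁻².
From T_eq⁴ = S(1−A)/(4σ): 1−A = 4σT_eq⁴/S.
1−A = 4 × 5.67×10⁻⁸ × (262)⁴ / 1550 = 0.691.

A ≈ 0.31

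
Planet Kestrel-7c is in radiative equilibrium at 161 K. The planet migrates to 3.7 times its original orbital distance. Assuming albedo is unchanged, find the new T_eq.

T_eq ∝ L^(1/4) · d^(−1/2).
T′ = 161 / 3.7^(1/2) = 83.7 K.

T_eq ≈ 83.7 K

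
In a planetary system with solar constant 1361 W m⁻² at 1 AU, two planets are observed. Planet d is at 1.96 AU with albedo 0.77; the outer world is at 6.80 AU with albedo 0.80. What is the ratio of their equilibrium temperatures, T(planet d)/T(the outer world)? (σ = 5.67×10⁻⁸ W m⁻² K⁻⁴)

T_eq = [S₀(1−A)/(4σd²)]^(1/4), so T ∝ (1−A)^(1/4) / √d.
T₁ = [1361×0.23/(4×5.67×10⁻⁸×1.96²)]^(1/4) = 137.68 K.
T₂ = [1361×0.20/(4×5.67×10⁻⁸×6.80²)]^(1/4) = 71.38 K.

T₁/T₂ ≈ 1.929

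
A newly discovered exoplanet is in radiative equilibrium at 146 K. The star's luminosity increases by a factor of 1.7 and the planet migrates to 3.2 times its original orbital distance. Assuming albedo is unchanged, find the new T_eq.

T_eq ≈ 93.2 K

T_eq ∝ L^(1/4) · d^(−1/2).
T′ = 146 × 1.7^(1/4) / 3.2^(1/2) = 93.2 K.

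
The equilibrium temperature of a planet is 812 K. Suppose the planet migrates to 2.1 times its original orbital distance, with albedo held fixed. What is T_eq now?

T_eq ∝ L^(1/4) · d^(−1/2).
T′ = 812 / 2.1^(1/2) = 560 K.

T_eq ≈ 560 K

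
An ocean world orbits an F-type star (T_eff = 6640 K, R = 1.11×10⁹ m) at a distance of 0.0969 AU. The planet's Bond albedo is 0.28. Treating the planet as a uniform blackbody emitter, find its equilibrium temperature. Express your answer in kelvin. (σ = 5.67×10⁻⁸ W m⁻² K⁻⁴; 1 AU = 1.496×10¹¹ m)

T_eq ≈ 1200 K

d = 0.0969 AU = 1.45×10¹⁰ m.
L = 4πR_⋆²σT_⋆⁴ = 4π(1.11×10⁹)² × 5.67×10⁻⁸ × (6640)⁴ = 1.71×10²⁷ W.
S = L/(4πd²) = 6.46×10⁵ W m⁻².
Energy balance: absorbed = emitted ⇒ πR²·S(1−A) = 4πR²·σT_eq⁴, so T_eq⁴ = S(1−A)/(4σ).
T_eq = [6.46×10⁵ × 0.72 / (4 × 5.67×10⁻⁸)]^(1/4) = (2.05×10¹²)^(1/4) = 1200 K.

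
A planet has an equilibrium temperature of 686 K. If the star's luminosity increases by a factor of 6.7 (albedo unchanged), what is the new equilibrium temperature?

T_eq ≈ 1100 K

T_eq ∝ L^(1/4) · d^(−1/2).
T′ = 686 × 6.7^(1/4) = 1100 K.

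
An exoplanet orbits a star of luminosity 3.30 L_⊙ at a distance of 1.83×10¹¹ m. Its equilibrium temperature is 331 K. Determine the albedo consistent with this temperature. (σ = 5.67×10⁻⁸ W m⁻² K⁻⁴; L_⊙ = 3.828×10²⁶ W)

L = 3.30 × 3.828×10²⁶ = 1.26×10²⁷ W.
Flux: S = L/(4πd²) = 1.26×10²⁷/(4π×(1.83×10¹¹)²) = 3000 W m⁻².
From T_eq⁴ = S(1−A)/(4σ): 1−A = 4σT_eq⁴/S.
1−A = 4 × 5.67×10⁻⁸ × (331)⁴ / 3000 = 0.907.

A ≈ 0.09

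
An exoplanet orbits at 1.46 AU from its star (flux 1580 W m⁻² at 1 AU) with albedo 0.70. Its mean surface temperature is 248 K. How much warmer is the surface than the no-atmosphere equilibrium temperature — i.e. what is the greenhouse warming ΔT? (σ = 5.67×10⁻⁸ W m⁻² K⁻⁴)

S = 1580/1.46² = 741.2 W m⁻².
T_eq = [S(1−A)/(4σ)]^(1/4) = [741.2×0.30/(4×5.67×10⁻⁸)]^(1/4) = 177.0 K.
ΔT = T_surf − T_eq = 248 − 177.0.

ΔT ≈ 71.0 K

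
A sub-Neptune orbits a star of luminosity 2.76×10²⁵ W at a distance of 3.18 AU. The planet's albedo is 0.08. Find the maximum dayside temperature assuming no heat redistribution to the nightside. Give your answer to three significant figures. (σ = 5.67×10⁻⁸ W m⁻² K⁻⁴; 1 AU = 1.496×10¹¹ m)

T_ss ≈ 112 K

d = 3.18 AU = 4.76×10¹¹ m.
Flux: S = L/(4πd²) = 2.76×10²⁵/(4π×(4.76×10¹¹)²) = 9.70 W m⁻².
With no redistribution each surface element balances locally: S(1−A) = σT⁴.
T = [9.70 × 0.92 / 5.67×10⁻⁸]^(1/4) = (1.57×10⁸)^(1/4) = 112 K.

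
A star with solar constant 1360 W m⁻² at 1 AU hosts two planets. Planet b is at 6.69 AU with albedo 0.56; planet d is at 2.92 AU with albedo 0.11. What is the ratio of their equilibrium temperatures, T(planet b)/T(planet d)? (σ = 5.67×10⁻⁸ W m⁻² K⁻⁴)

T_eq = [S₀(1−A)/(4σd²)]^(1/4), so T ∝ (1−A)^(1/4) / √d.
T₁ = [1360×0.44/(4×5.67×10⁻⁸×6.69²)]^(1/4) = 87.62 K.
T₂ = [1360×0.89/(4×5.67×10⁻⁸×2.92²)]^(1/4) = 158.17 K.

T₁/T₂ ≈ 0.554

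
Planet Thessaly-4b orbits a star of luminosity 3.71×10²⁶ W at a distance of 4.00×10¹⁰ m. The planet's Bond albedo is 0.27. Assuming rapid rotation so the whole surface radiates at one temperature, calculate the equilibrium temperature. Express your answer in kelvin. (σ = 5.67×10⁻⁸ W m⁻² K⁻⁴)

Flux: S = L/(4πd²) = 3.71×10²⁶/(4π×(4.00×10¹⁰)²) = 1.85×10⁴ W m⁻².
Energy balance: absorbed = emitted ⇒ πR²·S(1−A) = 4πR²·σT_eq⁴, so T_eq⁴ = S(1−A)/(4σ).
T_eq = [1.85×10⁴ × 0.73 / (4 × 5.67×10⁻⁸)]^(1/4) = (5.94×10¹⁰)^(1/4) = 494 K.

T_eq ≈ 494 K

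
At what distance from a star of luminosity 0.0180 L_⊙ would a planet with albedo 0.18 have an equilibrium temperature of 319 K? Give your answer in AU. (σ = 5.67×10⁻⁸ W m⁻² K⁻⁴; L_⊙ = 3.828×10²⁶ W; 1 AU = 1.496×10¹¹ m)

d ≈ 0.0925 AU

L = 0.0180 × 3.828×10²⁶ = 6.89×10²⁴ W.
From T_eq⁴ = L(1−A)/(16πσd²): d = √[L(1−A)/(16πσT_eq⁴)].
d = √[6.89×10²⁴ × 0.82 / (16π × 5.67×10⁻⁸ × (319)⁴)] = 1.38×10¹⁰ m = 0.0925 AU.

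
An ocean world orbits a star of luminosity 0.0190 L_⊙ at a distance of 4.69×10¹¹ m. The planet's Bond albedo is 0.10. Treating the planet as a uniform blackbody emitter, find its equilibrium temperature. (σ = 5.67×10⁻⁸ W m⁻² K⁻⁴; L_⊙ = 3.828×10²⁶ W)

T_eq ≈ 56.8 K

L = 0.0190 × 3.828×10²⁶ = 7.27×10²⁴ W.
Flux: S = L/(4πd²) = 7.27×10²⁴/(4π×(4.69×10¹¹)²) = 2.63 W m⁻².
Energy balance: absorbed = emitted ⇒ πR²·S(1−A) = 4πR²·σT_eq⁴, so T_eq⁴ = S(1−A)/(4σ).
T_eq = [2.63 × 0.90 / (4 × 5.67×10⁻⁸)]^(1/4) = (1.04×10⁷)^(1/4) = 56.8 K.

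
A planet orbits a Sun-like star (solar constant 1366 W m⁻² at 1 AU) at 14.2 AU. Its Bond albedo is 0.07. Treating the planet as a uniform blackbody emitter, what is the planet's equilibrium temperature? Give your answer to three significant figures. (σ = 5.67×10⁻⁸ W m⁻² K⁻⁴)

T_eq ≈ 72.6 K

Flux at 14.2 AU: S = 1366/14.2² = 6.77 W m⁻².
Energy balance: absorbed = emitted ⇒ πR²·S(1−A) = 4πR²·σT_eq⁴, so T_eq⁴ = S(1−A)/(4σ).
T_eq = [6.77 × 0.93 / (4 × 5.67×10⁻⁸)]^(1/4) = (2.78×10⁷)^(1/4) = 72.6 K.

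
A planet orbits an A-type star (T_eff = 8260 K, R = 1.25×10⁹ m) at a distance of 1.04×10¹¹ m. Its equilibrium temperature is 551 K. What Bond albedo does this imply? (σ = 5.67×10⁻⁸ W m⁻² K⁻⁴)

A ≈ 0.45

L = 4πR_⋆²σT_⋆⁴ = 4π(1.25×10⁹)² × 5.67×10⁻⁸ × (8260)⁴ = 5.18×10²⁷ W.
S = L/(4πd²) = 3.81×10⁴ W m⁻².
From T_eq⁴ = S(1−A)/(4σ): 1−A = 4σT_eq⁴/S.
1−A = 4 × 5.67×10⁻⁸ × (551)⁴ / 3.81×10⁴ = 0.548.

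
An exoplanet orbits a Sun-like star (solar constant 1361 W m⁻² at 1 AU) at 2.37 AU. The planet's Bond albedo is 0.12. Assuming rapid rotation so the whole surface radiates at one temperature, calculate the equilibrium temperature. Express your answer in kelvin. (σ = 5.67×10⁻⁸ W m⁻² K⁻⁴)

T_eq ≈ 175 K

Flux at 2.37 AU: S = 1361/2.37² = 242 W m⁻².
Energy balance: absorbed = emitted ⇒ πR²·S(1−A) = 4πR²·σT_eq⁴, so T_eq⁴ = S(1−A)/(4σ).
T_eq = [242 × 0.88 / (4 × 5.67×10⁻⁸)]^(1/4) = (9.40×10⁸)^(1/4) = 175 K.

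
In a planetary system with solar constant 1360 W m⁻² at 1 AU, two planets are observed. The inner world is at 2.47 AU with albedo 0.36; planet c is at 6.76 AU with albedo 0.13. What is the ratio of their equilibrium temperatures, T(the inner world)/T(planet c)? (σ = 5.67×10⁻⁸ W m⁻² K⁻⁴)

T₁/T₂ ≈ 1.532

T_eq = [S₀(1−A)/(4σd²)]^(1/4), so T ∝ (1−A)^(1/4) / √d.
T₁ = [1360×0.64/(4×5.67×10⁻⁸×2.47²)]^(1/4) = 158.37 K.
T₂ = [1360×0.87/(4×5.67×10⁻⁸×6.76²)]^(1/4) = 103.37 K.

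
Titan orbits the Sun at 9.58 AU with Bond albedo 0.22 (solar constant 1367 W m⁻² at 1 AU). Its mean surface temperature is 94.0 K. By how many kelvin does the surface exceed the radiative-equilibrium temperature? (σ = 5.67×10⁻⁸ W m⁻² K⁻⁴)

ΔT ≈ 9.4 K

S = 1367/9.58² = 14.89 W m⁻².
T_eq = [S(1−A)/(4σ)]^(1/4) = [14.89×0.78/(4×5.67×10⁻⁸)]^(1/4) = 84.6 K.
ΔT = T_surf − T_eq = 94 − 84.6.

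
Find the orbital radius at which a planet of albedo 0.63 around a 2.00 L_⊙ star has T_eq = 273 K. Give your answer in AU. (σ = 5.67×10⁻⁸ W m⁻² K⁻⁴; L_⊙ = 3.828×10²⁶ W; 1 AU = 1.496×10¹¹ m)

d ≈ 0.894 AU

L = 2.00 × 3.828×10²⁶ = 7.66×10²⁶ W.
From T_eq⁴ = L(1−A)/(16πσd²): d = √[L(1−A)/(16πσT_eq⁴)].
d = √[7.66×10²⁶ × 0.37 / (16π × 5.67×10⁻⁸ × (273)⁴)] = 1.34×10¹¹ m = 0.894 AU.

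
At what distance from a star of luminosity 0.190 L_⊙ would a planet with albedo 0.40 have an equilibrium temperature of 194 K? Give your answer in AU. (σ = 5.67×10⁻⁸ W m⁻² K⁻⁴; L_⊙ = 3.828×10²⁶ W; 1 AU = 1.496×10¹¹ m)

d ≈ 0.695 AU

L = 0.190 × 3.828×10²⁶ = 7.27×10²⁵ W.
From T_eq⁴ = L(1−A)/(16πσd²): d = √[L(1−A)/(16πσT_eq⁴)].
d = √[7.27×10²⁵ × 0.60 / (16π × 5.67×10⁻⁸ × (194)⁴)] = 1.04×10¹¹ m = 0.695 AU.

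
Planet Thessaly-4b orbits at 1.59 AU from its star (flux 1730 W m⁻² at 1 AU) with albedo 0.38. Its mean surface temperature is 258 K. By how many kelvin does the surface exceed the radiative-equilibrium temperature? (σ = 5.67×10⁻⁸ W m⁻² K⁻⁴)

S = 1730/1.59² = 684.3 W m⁻².
T_eq = [S(1−A)/(4σ)]^(1/4) = [684.3×0.62/(4×5.67×10⁻⁸)]^(1/4) = 208.0 K.
ΔT = T_surf − T_eq = 258 − 208.0.

ΔT ≈ 50.0 K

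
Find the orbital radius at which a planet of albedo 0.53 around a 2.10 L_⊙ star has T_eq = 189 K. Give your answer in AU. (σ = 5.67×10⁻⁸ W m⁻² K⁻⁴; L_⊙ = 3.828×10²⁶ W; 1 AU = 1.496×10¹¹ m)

d ≈ 2.15 AU

L = 2.10 × 3.828×10²⁶ = 8.04×10²⁶ W.
From T_eq⁴ = L(1−A)/(16πσd²): d = √[L(1−A)/(16πσT_eq⁴)].
d = √[8.04×10²⁶ × 0.47 / (16π × 5.67×10⁻⁸ × (189)⁴)] = 3.22×10¹¹ m = 2.15 AU.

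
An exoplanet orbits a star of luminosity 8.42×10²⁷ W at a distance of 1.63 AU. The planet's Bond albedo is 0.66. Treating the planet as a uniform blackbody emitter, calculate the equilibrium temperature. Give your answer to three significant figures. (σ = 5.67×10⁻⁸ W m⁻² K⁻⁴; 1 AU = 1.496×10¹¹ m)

T_eq ≈ 361 K

d = 1.63 AU = 2.44×10¹¹ m.
Flux: S = L/(4πd²) = 8.42×10²⁷/(4π×(2.44×10¹¹)²) = 1.13×10⁴ W m⁻².
Energy balance: absorbed = emitted ⇒ πR²·S(1−A) = 4πR²·σT_eq⁴, so T_eq⁴ = S(1−A)/(4σ).
T_eq = [1.13×10⁴ × 0.34 / (4 × 5.67×10⁻⁸)]^(1/4) = (1.69×10¹⁰)^(1/4) = 361 K.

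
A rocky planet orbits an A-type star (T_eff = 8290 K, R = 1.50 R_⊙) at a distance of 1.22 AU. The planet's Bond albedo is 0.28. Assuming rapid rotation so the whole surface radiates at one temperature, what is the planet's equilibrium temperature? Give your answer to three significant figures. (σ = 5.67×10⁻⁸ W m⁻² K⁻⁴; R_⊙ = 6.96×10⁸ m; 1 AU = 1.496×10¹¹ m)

T_eq ≈ 408 K

R_⋆ = 1.50 × 6.96×10⁸ = 1.04×10⁹ m.
d = 1.22 AU = 1.83×10¹¹ m.
L = 4πR_⋆²σT_⋆⁴ = 4π(1.04×10⁹)² × 5.67×10⁻⁸ × (8290)⁴ = 3.67×10²⁷ W.
S = L/(4πd²) = 8760 W m⁻².
Energy balance: absorbed = emitted ⇒ πR²·S(1−A) = 4πR²·σT_eq⁴, so T_eq⁴ = S(1−A)/(4σ).
T_eq = [8760 × 0.72 / (4 × 5.67×10⁻⁸)]^(1/4) = (2.78×10¹⁰)^(1/4) = 408 K.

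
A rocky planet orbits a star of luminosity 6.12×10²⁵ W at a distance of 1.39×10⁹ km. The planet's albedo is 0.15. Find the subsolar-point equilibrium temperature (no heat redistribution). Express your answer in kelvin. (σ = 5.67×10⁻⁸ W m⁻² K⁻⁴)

d = 1.39×10⁹ km = 1.39×10¹² m.
Flux: S = L/(4πd²) = 6.12×10²⁵/(4π×(1.39×10¹²)²) = 2.52 W m⁻².
At the subsolar point the surface absorbs S(1−A) and emits σT⁴ per unit area — no factor of 4, since only the local patch is in balance.
T = [2.52 × 0.85 / 5.67×10⁻⁸]^(1/4) = (3.78×10⁷)^(1/4) = 78.4 K.

T_ss ≈ 78.4 K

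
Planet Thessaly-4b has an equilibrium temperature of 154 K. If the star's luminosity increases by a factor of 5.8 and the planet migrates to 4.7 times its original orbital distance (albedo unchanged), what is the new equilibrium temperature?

T_eq ≈ 110 K

T_eq ∝ L^(1/4) · d^(−1/2).
T′ = 154 × 5.8^(1/4) / 4.7^(1/2) = 110 K.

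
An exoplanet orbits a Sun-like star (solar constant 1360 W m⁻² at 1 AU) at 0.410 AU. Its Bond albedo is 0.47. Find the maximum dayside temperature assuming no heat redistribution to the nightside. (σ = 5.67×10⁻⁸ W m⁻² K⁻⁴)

T_ss ≈ 524 K

Flux at 0.410 AU: S = 1360/0.410² = 8090 W m⁻².
With no redistribution each surface element balances locally: S(1−A) = σT⁴.
T = [8090 × 0.53 / 5.67×10⁻⁸]^(1/4) = (7.56×10¹⁰)^(1/4) = 524 K.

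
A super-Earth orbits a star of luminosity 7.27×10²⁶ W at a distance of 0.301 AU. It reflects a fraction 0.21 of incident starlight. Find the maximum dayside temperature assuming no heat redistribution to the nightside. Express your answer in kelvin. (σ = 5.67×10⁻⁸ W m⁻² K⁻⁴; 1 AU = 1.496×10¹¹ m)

T_ss ≈ 794 K

d = 0.301 AU = 4.50×10¹⁰ m.
Flux: S = L/(4πd²) = 7.27×10²⁶/(4π×(4.50×10¹⁰)²) = 2.85×10⁴ W m⁻².
With no redistribution each surface element balances locally: S(1−A) = σT⁴.
T = [2.85×10⁴ × 0.79 / 5.67×10⁻⁸]^(1/4) = (3.98×10¹¹)^(1/4) = 794 K.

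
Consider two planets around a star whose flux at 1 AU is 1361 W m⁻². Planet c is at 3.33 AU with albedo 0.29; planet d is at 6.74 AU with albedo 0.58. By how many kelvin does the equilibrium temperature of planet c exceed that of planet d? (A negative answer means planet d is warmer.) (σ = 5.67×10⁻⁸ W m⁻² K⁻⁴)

T_eq = [S₀(1−A)/(4σd²)]^(1/4), so T ∝ (1−A)^(1/4) / √d.
T₁ = [1361×0.71/(4×5.67×10⁻⁸×3.33²)]^(1/4) = 140.01 K.
T₂ = [1361×0.42/(4×5.67×10⁻⁸×6.74²)]^(1/4) = 86.31 K.

ΔT ≈ 53.7 K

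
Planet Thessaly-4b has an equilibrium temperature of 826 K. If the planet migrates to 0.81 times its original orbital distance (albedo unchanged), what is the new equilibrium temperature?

T_eq ∝ L^(1/4) · d^(−1/2).
T′ = 826 / 0.81^(1/2) = 918 K.

T_eq ≈ 918 K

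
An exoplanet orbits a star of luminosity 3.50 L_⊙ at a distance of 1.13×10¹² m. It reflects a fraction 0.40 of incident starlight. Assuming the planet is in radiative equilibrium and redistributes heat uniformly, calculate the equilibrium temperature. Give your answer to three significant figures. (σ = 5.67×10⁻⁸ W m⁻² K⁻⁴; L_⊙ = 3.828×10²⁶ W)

L = 3.50 × 3.828×10²⁶ = 1.34×10²⁷ W.
Flux: S = L/(4πd²) = 1.34×10²⁷/(4π×(1.13×10¹²)²) = 83.5 W m⁻².
Energy balance: absorbed = emitted ⇒ πR²·S(1−A) = 4πR²·σT_eq⁴, so T_eq⁴ = S(1−A)/(4σ).
T_eq = [83.5 × 0.60 / (4 × 5.67×10⁻⁸)]^(1/4) = (2.21×10⁸)^(1/4) = 122 K.

T_eq ≈ 122 K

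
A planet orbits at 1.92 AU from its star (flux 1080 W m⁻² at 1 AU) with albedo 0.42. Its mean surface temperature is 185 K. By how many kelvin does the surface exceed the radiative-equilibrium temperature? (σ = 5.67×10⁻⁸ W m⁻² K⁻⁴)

ΔT ≈ 19.6 K

S = 1080/1.92² = 293.0 W m⁻².
T_eq = [S(1−A)/(4σ)]^(1/4) = [293.0×0.58/(4×5.67×10⁻⁸)]^(1/4) = 165.4 K.
ΔT = T_surf − T_eq = 185 − 165.4.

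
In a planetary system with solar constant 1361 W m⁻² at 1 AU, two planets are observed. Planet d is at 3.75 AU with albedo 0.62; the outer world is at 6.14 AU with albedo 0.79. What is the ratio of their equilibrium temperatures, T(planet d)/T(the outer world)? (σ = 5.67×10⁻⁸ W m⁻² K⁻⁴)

T_eq = [S₀(1−A)/(4σd²)]^(1/4), so T ∝ (1−A)^(1/4) / √d.
T₁ = [1361×0.38/(4×5.67×10⁻⁸×3.75²)]^(1/4) = 112.85 K.
T₂ = [1361×0.21/(4×5.67×10⁻⁸×6.14²)]^(1/4) = 76.04 K.

T₁/T₂ ≈ 1.484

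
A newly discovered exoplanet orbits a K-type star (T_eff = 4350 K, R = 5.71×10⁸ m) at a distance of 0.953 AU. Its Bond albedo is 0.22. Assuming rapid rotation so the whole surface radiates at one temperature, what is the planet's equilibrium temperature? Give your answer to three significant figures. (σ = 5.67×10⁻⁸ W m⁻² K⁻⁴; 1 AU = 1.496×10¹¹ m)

T_eq ≈ 183 K

d = 0.953 AU = 1.43×10¹¹ m.
L = 4πR_⋆²σT_⋆⁴ = 4π(5.71×10⁸)² × 5.67×10⁻⁸ × (4350)⁴ = 8.32×10²⁵ W.
S = L/(4πd²) = 326 W m⁻².
Energy balance: absorbed = emitted ⇒ πR²·S(1−A) = 4πR²·σT_eq⁴, so T_eq⁴ = S(1−A)/(4σ).
T_eq = [326 × 0.78 / (4 × 5.67×10⁻⁸)]^(1/4) = (1.12×10⁹)^(1/4) = 183 K.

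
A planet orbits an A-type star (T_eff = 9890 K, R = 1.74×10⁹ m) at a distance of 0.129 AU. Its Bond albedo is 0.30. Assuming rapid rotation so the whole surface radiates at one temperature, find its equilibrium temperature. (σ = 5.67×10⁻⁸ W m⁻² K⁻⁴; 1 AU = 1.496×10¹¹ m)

T_eq ≈ 1920 K

d = 0.129 AU = 1.93×10¹⁰ m.
L = 4πR_⋆²σT_⋆⁴ = 4π(1.74×10⁹)² × 5.67×10⁻⁸ × (9890)⁴ = 2.06×10²⁸ W.
S = L/(4πd²) = 4.41×10⁶ W m⁻².
Energy balance: absorbed = emitted ⇒ πR²·S(1−A) = 4πR²·σT_eq⁴, so T_eq⁴ = S(1−A)/(4σ).
T_eq = [4.41×10⁶ × 0.70 / (4 × 5.67×10⁻⁸)]^(1/4) = (1.36×10¹³)^(1/4) = 1920 K.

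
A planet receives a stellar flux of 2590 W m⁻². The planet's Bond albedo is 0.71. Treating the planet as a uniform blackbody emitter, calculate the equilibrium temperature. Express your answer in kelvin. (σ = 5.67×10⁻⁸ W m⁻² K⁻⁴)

Energy balance: absorbed = emitted ⇒ πR²·S(1−A) = 4πR²·σT_eq⁴, so T_eq⁴ = S(1−A)/(4σ).
T_eq = [2590 × 0.29 / (4 × 5.67×10⁻⁸)]^(1/4) = (3.31×10⁹)^(1/4) = 240 K.

T_eq ≈ 240 K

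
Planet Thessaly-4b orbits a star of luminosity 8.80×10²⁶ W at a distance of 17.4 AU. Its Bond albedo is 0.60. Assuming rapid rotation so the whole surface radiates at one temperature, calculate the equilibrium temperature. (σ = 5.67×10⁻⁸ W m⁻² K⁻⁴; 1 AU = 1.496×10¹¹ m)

T_eq ≈ 65.3 K

d = 17.4 AU = 2.60×10¹² m.
Flux: S = L/(4πd²) = 8.80×10²⁶/(4π×(2.60×10¹²)²) = 10.3 W m⁻².
Energy balance: absorbed = emitted ⇒ πR²·S(1−A) = 4πR²·σT_eq⁴, so T_eq⁴ = S(1−A)/(4σ).
T_eq = [10.3 × 0.40 / (4 × 5.67×10⁻⁸)]^(1/4) = (1.82×10⁷)^(1/4) = 65.3 K.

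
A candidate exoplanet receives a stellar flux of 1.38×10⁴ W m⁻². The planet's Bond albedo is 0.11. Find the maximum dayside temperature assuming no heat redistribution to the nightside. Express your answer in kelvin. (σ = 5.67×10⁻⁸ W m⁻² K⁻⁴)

T_ss ≈ 682 K

With no redistribution each surface element balances locally: S(1−A) = σT⁴.
T = [1.38×10⁴ × 0.89 / 5.67×10⁻⁸]^(1/4) = (2.17×10¹¹)^(1/4) = 682 K.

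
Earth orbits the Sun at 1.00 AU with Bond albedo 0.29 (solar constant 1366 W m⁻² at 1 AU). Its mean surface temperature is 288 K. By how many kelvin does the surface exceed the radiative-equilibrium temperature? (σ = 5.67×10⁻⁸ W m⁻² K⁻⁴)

ΔT ≈ 32.3 K

S = 1366/1.00² = 1366 W m⁻².
T_eq = [S(1−A)/(4σ)]^(1/4) = [1366×0.71/(4×5.67×10⁻⁸)]^(1/4) = 255.7 K.
ΔT = T_surf − T_eq = 288 − 255.7.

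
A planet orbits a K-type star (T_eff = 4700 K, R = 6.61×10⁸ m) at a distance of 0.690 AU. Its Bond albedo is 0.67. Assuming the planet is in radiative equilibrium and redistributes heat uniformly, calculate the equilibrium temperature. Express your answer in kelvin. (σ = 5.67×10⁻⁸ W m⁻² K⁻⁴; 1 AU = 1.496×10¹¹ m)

T_eq ≈ 202 K

d = 0.690 AU = 1.03×10¹¹ m.
L = 4πR_⋆²σT_⋆⁴ = 4π(6.61×10⁸)² × 5.67×10⁻⁸ × (4700)⁴ = 1.52×10²⁶ W.
S = L/(4πd²) = 1130 W m⁻².
Energy balance: absorbed = emitted ⇒ πR²·S(1−A) = 4πR²·σT_eq⁴, so T_eq⁴ = S(1−A)/(4σ).
T_eq = [1130 × 0.33 / (4 × 5.67×10⁻⁸)]^(1/4) = (1.65×10⁹)^(1/4) = 202 K.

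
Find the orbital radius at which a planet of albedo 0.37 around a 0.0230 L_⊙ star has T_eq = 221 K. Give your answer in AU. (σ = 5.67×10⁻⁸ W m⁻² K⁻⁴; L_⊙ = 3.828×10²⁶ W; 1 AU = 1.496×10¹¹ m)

L = 0.0230 × 3.828×10²⁶ = 8.80×10²⁴ W.
From T_eq⁴ = L(1−A)/(16πσd²): d = √[L(1−A)/(16πσT_eq⁴)].
d = √[8.80×10²⁴ × 0.63 / (16π × 5.67×10⁻⁸ × (221)⁴)] = 2.86×10¹⁰ m = 0.191 AU.

d ≈ 0.191 AU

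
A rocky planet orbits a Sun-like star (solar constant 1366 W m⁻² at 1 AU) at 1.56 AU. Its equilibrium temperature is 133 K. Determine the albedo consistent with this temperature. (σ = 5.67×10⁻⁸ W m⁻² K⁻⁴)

A ≈ 0.87

Flux at 1.56 AU: S = 1366/1.56² = 561 W m⁻².
From T_eq⁴ = S(1−A)/(4σ): 1−A = 4σT_eq⁴/S.
1−A = 4 × 5.67×10⁻⁸ × (133)⁴ / 561 = 0.126.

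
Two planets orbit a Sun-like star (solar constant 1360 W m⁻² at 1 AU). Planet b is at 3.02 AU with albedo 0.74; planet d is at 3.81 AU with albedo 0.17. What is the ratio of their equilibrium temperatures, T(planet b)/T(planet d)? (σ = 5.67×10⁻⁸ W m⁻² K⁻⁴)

T₁/T₂ ≈ 0.840

T_eq = [S₀(1−A)/(4σd²)]^(1/4), so T ∝ (1−A)^(1/4) / √d.
T₁ = [1360×0.26/(4×5.67×10⁻⁸×3.02²)]^(1/4) = 114.34 K.
T₂ = [1360×0.83/(4×5.67×10⁻⁸×3.81²)]^(1/4) = 136.08 K.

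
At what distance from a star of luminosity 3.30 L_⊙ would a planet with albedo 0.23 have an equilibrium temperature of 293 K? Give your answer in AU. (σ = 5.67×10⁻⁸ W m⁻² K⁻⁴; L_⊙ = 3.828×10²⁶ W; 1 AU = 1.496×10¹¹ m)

L = 3.30 × 3.828×10²⁶ = 1.26×10²⁷ W.
From T_eq⁴ = L(1−A)/(16πσd²): d = √[L(1−A)/(16πσT_eq⁴)].
d = √[1.26×10²⁷ × 0.77 / (16π × 5.67×10⁻⁸ × (293)⁴)] = 2.15×10¹¹ m = 1.44 AU.

d ≈ 1.44 AU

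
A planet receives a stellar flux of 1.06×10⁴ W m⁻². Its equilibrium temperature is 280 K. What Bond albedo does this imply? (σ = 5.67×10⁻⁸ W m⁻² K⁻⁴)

From T_eq⁴ = S(1−A)/(4σ): 1−A = 4σT_eq⁴/S.
1−A = 4 × 5.67×10⁻⁸ × (280)⁴ / 1.06×10⁴ = 0.132.

A ≈ 0.87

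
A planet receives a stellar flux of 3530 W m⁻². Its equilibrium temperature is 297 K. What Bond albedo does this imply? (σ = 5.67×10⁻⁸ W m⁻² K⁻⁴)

A ≈ 0.50

From T_eq⁴ = S(1−A)/(4σ): 1−A = 4σT_eq⁴/S.
1−A = 4 × 5.67×10⁻⁸ × (297)⁴ / 3530 = 0.500.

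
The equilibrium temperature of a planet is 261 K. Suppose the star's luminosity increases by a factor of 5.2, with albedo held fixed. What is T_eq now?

T_eq ∝ L^(1/4) · d^(−1/2).
T′ = 261 × 5.2^(1/4) = 394 K.

T_eq ≈ 394 K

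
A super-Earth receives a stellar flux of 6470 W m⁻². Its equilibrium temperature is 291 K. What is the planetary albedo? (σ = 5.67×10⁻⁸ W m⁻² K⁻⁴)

A ≈ 0.75

From T_eq⁴ = S(1−A)/(4σ): 1−A = 4σT_eq⁴/S.
1−A = 4 × 5.67×10⁻⁸ × (291)⁴ / 6470 = 0.251.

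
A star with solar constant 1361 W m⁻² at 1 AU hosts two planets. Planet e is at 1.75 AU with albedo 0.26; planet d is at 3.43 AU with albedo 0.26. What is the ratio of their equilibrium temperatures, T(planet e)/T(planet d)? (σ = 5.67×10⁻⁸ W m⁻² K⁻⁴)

T_eq = [S₀(1−A)/(4σd²)]^(1/4), so T ∝ (1−A)^(1/4) / √d.
T₁ = [1361×0.74/(4×5.67×10⁻⁸×1.75²)]^(1/4) = 195.14 K.
T₂ = [1361×0.74/(4×5.67×10⁻⁸×3.43²)]^(1/4) = 139.38 K.

T₁/T₂ ≈ 1.400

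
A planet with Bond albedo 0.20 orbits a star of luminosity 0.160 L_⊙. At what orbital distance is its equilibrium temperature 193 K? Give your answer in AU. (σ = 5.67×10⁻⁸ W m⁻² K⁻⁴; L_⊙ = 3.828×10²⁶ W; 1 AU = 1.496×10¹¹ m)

L = 0.160 × 3.828×10²⁶ = 6.12×10²⁵ W.
From T_eq⁴ = L(1−A)/(16πσd²): d = √[L(1−A)/(16πσT_eq⁴)].
d = √[6.12×10²⁵ × 0.80 / (16π × 5.67×10⁻⁸ × (193)⁴)] = 1.11×10¹¹ m = 0.744 AU.

d ≈ 0.744 AU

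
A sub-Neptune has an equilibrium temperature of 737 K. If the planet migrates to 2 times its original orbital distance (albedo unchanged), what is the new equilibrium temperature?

T_eq ≈ 521 K

T_eq ∝ L^(1/4) · d^(−1/2).
T′ = 737 / 2^(1/2) = 521 K.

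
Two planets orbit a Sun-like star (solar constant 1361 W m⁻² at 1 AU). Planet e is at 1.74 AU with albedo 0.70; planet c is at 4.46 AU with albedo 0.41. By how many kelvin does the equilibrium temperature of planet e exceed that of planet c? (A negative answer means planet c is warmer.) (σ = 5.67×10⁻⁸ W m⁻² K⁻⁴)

ΔT ≈ 40.7 K

T_eq = [S₀(1−A)/(4σd²)]^(1/4), so T ∝ (1−A)^(1/4) / √d.
T₁ = [1361×0.30/(4×5.67×10⁻⁸×1.74²)]^(1/4) = 156.16 K.
T₂ = [1361×0.59/(4×5.67×10⁻⁸×4.46²)]^(1/4) = 115.50 K.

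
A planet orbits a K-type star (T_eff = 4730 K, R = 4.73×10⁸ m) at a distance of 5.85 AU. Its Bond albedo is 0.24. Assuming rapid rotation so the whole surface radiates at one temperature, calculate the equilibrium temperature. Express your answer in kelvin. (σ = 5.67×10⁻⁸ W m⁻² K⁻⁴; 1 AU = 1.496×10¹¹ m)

d = 5.85 AU = 8.75×10¹¹ m.
L = 4πR_⋆²σT_⋆⁴ = 4π(4.73×10⁸)² × 5.67×10⁻⁸ × (4730)⁴ = 7.98×10²⁵ W.
S = L/(4πd²) = 8.29 W m⁻².
Energy balance: absorbed = emitted ⇒ πR²·S(1−A) = 4πR²·σT_eq⁴, so T_eq⁴ = S(1−A)/(4σ).
T_eq = [8.29 × 0.76 / (4 × 5.67×10⁻⁸)]^(1/4) = (2.78×10⁷)^(1/4) = 72.6 K.

T_eq ≈ 72.6 K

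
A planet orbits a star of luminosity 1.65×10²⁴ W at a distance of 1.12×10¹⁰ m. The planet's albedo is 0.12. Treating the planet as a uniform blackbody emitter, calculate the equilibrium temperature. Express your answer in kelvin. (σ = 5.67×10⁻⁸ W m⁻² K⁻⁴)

T_eq ≈ 252 K

Flux: S = L/(4πd²) = 1.65×10²⁴/(4π×(1.12×10¹⁰)²) = 1050 W m⁻².
Energy balance: absorbed = emitted ⇒ πR²·S(1−A) = 4πR²·σT_eq⁴, so T_eq⁴ = S(1−A)/(4σ).
T_eq = [1050 × 0.88 / (4 × 5.67×10⁻⁸)]^(1/4) = (4.06×10⁹)^(1/4) = 252 K.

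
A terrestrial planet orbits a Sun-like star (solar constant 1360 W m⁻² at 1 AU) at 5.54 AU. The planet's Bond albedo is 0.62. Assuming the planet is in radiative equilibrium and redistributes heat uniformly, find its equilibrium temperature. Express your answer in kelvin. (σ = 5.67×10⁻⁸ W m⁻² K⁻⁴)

Flux at 5.54 AU: S = 1360/5.54² = 44.3 W m⁻².
Energy balance: absorbed = emitted ⇒ πR²·S(1−A) = 4πR²·σT_eq⁴, so T_eq⁴ = S(1−A)/(4σ).
T_eq = [44.3 × 0.38 / (4 × 5.67×10⁻⁸)]^(1/4) = (7.42×10⁷)^(1/4) = 92.8 K.

T_eq ≈ 92.8 K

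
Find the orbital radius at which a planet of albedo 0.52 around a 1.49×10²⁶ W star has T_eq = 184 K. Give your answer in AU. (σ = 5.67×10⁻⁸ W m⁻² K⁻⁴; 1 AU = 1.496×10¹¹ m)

d ≈ 0.989 AU

From T_eq⁴ = L(1−A)/(16πσd²): d = √[L(1−A)/(16πσT_eq⁴)].
d = √[1.49×10²⁶ × 0.48 / (16π × 5.67×10⁻⁸ × (184)⁴)] = 1.48×10¹¹ m = 0.989 AU.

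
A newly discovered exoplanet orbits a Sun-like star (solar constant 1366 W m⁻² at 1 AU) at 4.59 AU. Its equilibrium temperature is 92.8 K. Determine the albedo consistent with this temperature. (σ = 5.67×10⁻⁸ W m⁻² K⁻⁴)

A ≈ 0.74

Flux at 4.59 AU: S = 1366/4.59² = 64.8 W m⁻².
From T_eq⁴ = S(1−A)/(4σ): 1−A = 4σT_eq⁴/S.
1−A = 4 × 5.67×10⁻⁸ × (92.8)⁴ / 64.8 = 0.259.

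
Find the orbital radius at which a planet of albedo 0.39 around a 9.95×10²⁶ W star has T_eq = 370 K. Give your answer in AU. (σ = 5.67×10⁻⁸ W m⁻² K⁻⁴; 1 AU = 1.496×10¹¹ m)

d ≈ 0.713 AU

From T_eq⁴ = L(1−A)/(16πσd²): d = √[L(1−A)/(16πσT_eq⁴)].
d = √[9.95×10²⁶ × 0.61 / (16π × 5.67×10⁻⁸ × (370)⁴)] = 1.07×10¹¹ m = 0.713 AU.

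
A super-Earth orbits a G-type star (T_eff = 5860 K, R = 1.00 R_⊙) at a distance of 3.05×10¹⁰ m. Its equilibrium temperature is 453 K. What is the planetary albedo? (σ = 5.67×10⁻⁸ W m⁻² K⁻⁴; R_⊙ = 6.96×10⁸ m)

R_⋆ = 1.00 × 6.96×10⁸ = 6.96×10⁸ m.
L = 4πR_⋆²σT_⋆⁴ = 4π(6.96×10⁸)² × 5.67×10⁻⁸ × (5860)⁴ = 4.07×10²⁶ W.
S = L/(4πd²) = 3.48×10⁴ W m⁻².
From T_eq⁴ = S(1−A)/(4σ): 1−A = 4σT_eq⁴/S.
1−A = 4 × 5.67×10⁻⁸ × (453)⁴ / 3.48×10⁴ = 0.274.

A ≈ 0.73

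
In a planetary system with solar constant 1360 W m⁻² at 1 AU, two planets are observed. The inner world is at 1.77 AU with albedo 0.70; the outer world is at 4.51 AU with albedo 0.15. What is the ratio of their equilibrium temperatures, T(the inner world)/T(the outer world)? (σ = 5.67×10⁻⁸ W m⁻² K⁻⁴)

T₁/T₂ ≈ 1.230

T_eq = [S₀(1−A)/(4σd²)]^(1/4), so T ∝ (1−A)^(1/4) / √d.
T₁ = [1360×0.30/(4×5.67×10⁻⁸×1.77²)]^(1/4) = 154.80 K.
T₂ = [1360×0.85/(4×5.67×10⁻⁸×4.51²)]^(1/4) = 125.82 K.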